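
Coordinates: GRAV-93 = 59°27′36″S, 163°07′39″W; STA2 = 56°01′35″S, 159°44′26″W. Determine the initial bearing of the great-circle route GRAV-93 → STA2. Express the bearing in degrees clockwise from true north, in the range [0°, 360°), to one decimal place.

GRAV-93: φ = -59.46000°, λ = -163.12750°
STA2: φ = -56.02639°, λ = -159.74056°
Δλ = 3.3869°
y = sin Δλ · cos φ₂ = 0.033014
x = cos φ₁ sin φ₂ − sin φ₁ cos φ₂ cos Δλ = 0.059051
θ = atan2(y, x) = 29.2083° → 29.2083° (mod 360°)

29.2°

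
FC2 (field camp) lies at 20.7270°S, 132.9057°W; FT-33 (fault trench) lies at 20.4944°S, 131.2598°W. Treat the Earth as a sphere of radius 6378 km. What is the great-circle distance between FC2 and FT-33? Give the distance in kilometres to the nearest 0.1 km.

Δφ = 0.2326°,  Δλ = 1.6459°
a = sin²(Δφ/2) + cos φ₁ cos φ₂ sin²(Δλ/2) = 0.000185
c = 2·arcsin(√a) = 0.027192 rad = 1.5580°
d = R·c = 6378 × 0.027192 = 173.4 km

173.4 km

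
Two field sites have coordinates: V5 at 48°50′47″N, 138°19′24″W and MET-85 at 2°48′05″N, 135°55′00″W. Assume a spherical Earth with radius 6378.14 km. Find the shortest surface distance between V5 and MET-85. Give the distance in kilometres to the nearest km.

5131 km

V5: φ = +48.84639°, λ = -138.32333°
MET-85: φ = +2.80139°, λ = -135.91667°
Δφ = -46.0450°,  Δλ = 2.4067°
a = sin²(Δφ/2) + cos φ₁ cos φ₂ sin²(Δλ/2) = 0.153243
c = 2·arcsin(√a) = 0.804442 rad = 46.0911°
d = R·c = 6378.14 × 0.804442 = 5130.8 km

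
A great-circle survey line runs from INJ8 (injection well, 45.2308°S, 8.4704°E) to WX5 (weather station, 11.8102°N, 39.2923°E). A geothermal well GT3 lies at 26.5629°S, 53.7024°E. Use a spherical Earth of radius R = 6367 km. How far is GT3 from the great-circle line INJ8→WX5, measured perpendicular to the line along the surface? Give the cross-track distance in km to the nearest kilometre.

δ₁₃ = central angle INJ8→GT3 = 0.705812 rad  (haversine)
θ₁₃ = bearing INJ8→GT3 = 78.234°,  θ₁₂ = bearing INJ8→WX5 = 34.094°
dₓₜ = R·arcsin(sin δ₁₃ · sin(θ₁₃ − θ₁₂)) = 6367·arcsin(0.64865·sin(44.140°)) = 2984.230 km
|dₓₜ| = 2984.230 km

2984 km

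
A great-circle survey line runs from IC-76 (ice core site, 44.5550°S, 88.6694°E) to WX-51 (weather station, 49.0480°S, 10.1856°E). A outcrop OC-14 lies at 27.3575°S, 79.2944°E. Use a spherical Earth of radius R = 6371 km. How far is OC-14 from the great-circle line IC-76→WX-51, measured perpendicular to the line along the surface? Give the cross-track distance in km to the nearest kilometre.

δ₁₃ = central angle IC-76→OC-14 = 0.327535 rad  (haversine)
θ₁₃ = bearing IC-76→OC-14 = 333.275°,  θ₁₂ = bearing IC-76→WX-51 = 235.199°
dₓₜ = R·arcsin(sin δ₁₃ · sin(θ₁₃ − θ₁₂)) = 6371·arcsin(0.32171·sin(98.076°)) = 2065.274 km
|dₓₜ| = 2065.274 km

2065 km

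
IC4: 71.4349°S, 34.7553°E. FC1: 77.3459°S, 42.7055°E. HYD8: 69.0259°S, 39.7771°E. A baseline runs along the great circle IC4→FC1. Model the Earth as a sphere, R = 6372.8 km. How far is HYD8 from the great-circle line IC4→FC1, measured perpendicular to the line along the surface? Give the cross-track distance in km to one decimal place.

δ₁₃ = central angle IC4→HYD8 = 0.051410 rad  (haversine)
θ₁₃ = bearing IC4→HYD8 = 37.570°,  θ₁₂ = bearing IC4→FC1 = 163.901°
dₓₜ = R·arcsin(sin δ₁₃ · sin(θ₁₃ − θ₁₂)) = 6372.8·arcsin(0.05139·sin(-126.330°)) = -263.900 km
|dₓₜ| = 263.900 km

263.9 km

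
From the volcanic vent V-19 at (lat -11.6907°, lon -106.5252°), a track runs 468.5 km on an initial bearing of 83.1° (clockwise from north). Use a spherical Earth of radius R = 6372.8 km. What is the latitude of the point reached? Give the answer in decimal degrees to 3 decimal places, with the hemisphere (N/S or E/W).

11.154°S

δ = d/R = 468.5/6372.8 = 0.073516 rad
φ₂ = arcsin(sin φ₁ cos δ + cos φ₁ sin δ cos θ)
   = arcsin(-0.20263·0.99730 + 0.97926·0.07345·0.12014) = -11.15361°
λ₂ = λ₁ + atan2(sin θ sin δ cos φ₁, cos δ − sin φ₁ sin φ₂) = -102.26298°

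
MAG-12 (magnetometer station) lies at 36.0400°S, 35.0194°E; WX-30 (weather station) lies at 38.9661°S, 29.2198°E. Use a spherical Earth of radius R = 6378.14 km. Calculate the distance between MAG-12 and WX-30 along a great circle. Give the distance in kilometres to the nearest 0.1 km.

606.8 km

Δφ = -2.9261°,  Δλ = -5.7996°
a = sin²(Δφ/2) + cos φ₁ cos φ₂ sin²(Δλ/2) = 0.002261
c = 2·arcsin(√a) = 0.095135 rad = 5.4508°
d = R·c = 6378.14 × 0.095135 = 606.8 km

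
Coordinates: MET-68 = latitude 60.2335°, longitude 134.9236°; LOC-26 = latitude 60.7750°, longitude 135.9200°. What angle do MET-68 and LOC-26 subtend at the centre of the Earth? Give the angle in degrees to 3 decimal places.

Δφ = 0.5415°,  Δλ = 0.9964°
a = sin²(Δφ/2) + cos φ₁ cos φ₂ sin²(Δλ/2) = 0.000041
c = 2·arcsin(√a) = 0.012753 rad = 0.7307°

0.731°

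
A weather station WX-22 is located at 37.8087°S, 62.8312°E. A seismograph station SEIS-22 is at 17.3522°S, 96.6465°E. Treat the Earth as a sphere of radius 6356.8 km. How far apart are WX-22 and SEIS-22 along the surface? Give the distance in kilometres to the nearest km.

3990 km

Δφ = 20.4565°,  Δλ = 33.8153°
a = sin²(Δφ/2) + cos φ₁ cos φ₂ sin²(Δλ/2) = 0.095315
c = 2·arcsin(√a) = 0.627717 rad = 35.9656°
d = R·c = 6356.8 × 0.627717 = 3990.3 km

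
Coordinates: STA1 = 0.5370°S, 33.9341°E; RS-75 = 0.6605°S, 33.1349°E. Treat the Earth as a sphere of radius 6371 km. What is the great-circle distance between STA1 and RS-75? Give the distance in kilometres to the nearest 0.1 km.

89.9 km

Δφ = -0.1235°,  Δλ = -0.7992°
a = sin²(Δφ/2) + cos φ₁ cos φ₂ sin²(Δλ/2) = 0.000050
c = 2·arcsin(√a) = 0.014113 rad = 0.8086°
d = R·c = 6371 × 0.014113 = 89.9 km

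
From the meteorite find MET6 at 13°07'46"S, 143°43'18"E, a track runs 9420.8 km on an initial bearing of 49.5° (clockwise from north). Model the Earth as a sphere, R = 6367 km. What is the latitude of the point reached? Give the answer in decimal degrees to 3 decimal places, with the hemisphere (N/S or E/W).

37.529°N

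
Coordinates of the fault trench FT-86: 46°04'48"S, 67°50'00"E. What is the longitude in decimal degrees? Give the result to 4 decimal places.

67.8333°E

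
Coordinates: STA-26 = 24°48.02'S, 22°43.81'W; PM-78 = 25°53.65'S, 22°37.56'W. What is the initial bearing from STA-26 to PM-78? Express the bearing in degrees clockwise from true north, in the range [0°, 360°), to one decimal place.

175.1°

STA-26: φ = -24.80033°, λ = -22.73017°
PM-78: φ = -25.89417°, λ = -22.62600°
Δλ = 0.1042°
y = sin Δλ · cos φ₂ = 0.001636
x = cos φ₁ sin φ₂ − sin φ₁ cos φ₂ cos Δλ = -0.019090
θ = atan2(y, x) = 175.1033° → 175.1033° (mod 360°)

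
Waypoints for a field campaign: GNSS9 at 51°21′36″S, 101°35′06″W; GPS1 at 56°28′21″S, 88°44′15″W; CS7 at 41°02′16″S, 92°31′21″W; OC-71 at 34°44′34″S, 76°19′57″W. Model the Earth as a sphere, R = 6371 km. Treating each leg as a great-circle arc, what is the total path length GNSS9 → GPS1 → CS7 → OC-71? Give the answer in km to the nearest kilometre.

4331 km

GNSS9: φ = -51.36000°, λ = -101.58500°
GPS1: φ = -56.47250°, λ = -88.73750°
CS7: φ = -41.03778°, λ = -92.52250°
OC-71: φ = -34.74278°, λ = -76.33250°
GNSS9→GPS1: c = 0.158992 rad, d = 1012.94 km
GPS1→CS7: c = 0.272780 rad, d = 1737.88 km
CS7→OC-71: c = 0.248060 rad, d = 1580.39 km
Total = 1012.94 + 1737.88 + 1580.39 = 4331.21 km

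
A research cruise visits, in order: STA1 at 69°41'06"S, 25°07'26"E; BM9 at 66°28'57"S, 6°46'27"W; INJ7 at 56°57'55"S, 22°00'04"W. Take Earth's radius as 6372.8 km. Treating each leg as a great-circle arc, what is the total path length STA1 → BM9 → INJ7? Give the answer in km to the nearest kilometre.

2675 km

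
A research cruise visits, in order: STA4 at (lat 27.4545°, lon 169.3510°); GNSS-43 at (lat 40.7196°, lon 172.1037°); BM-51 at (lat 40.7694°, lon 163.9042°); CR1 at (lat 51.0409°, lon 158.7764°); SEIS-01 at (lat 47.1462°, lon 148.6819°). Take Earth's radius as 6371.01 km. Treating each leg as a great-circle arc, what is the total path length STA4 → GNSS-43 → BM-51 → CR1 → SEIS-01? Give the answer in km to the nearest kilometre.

STA4→GNSS-43: c = 0.234878 rad, d = 1496.41 km
GNSS-43→BM-51: c = 0.108387 rad, d = 690.53 km
BM-51→CR1: c = 0.189662 rad, d = 1208.34 km
CR1→SEIS-01: c = 0.133736 rad, d = 852.03 km
Total = 1496.41 + 690.53 + 1208.34 + 852.03 = 4247.31 km

4247 km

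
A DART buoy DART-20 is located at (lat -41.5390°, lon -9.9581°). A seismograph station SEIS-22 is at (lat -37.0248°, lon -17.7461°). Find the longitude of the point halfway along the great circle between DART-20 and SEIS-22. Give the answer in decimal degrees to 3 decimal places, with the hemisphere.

13.978°W

Bx = cos φ₂ cos Δλ = 0.791011,  By = cos φ₂ sin Δλ = -0.108186
φₘ = atan2(sin φ₁ + sin φ₂, √((cos φ₁ + Bx)² + By²)) = -39.34675°
λₘ = λ₁ + atan2(By, cos φ₁ + Bx) = -13.97783°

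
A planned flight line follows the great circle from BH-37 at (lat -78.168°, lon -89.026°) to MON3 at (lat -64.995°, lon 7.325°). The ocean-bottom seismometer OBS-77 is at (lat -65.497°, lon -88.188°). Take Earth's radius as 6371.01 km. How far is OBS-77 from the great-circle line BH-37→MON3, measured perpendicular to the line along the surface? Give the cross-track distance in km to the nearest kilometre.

1250 km

δ₁₃ = central angle BH-37→OBS-77 = 0.221192 rad  (haversine)
θ₁₃ = bearing BH-37→OBS-77 = 1.584°,  θ₁₂ = bearing BH-37→MON3 = 118.867°
dₓₜ = R·arcsin(sin δ₁₃ · sin(θ₁₃ − θ₁₂)) = 6371.01·arcsin(0.21939·sin(-117.282°)) = -1250.277 km
|dₓₜ| = 1250.277 km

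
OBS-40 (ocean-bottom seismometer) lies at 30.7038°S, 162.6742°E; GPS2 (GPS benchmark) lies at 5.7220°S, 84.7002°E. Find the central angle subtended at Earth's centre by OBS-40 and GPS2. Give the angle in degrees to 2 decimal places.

76.75°

Δφ = 24.9818°,  Δλ = -77.9740°
a = sin²(Δφ/2) + cos φ₁ cos φ₂ sin²(Δλ/2) = 0.385418
c = 2·arcsin(√a) = 1.339579 rad = 76.7522°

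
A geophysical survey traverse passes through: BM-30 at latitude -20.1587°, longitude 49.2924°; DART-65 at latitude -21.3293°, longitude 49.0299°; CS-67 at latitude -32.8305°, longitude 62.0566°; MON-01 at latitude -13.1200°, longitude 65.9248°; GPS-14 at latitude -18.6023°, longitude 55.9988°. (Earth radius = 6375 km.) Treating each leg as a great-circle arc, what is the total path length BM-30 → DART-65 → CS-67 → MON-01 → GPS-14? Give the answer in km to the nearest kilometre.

BM-30→DART-65: c = 0.020875 rad, d = 133.08 km
DART-65→CS-67: c = 0.284589 rad, d = 1814.25 km
CS-67→MON-01: c = 0.349499 rad, d = 2228.05 km
MON-01→GPS-14: c = 0.192080 rad, d = 1224.51 km
Total = 133.08 + 1814.25 + 2228.05 + 1224.51 = 5399.90 km

5400 km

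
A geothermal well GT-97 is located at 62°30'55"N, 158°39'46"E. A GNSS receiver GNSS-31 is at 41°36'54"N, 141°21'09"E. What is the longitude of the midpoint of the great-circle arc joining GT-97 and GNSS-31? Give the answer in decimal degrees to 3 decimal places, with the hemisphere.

147.945°E

GT-97: φ = +62.51528°, λ = +158.66278°
GNSS-31: φ = +41.61500°, λ = +141.35250°
Bx = cos φ₂ cos Δλ = 0.713762,  By = cos φ₂ sin Δλ = -0.222453
φₘ = atan2(sin φ₁ + sin φ₂, √((cos φ₁ + Bx)² + By²)) = 52.36491°
λₘ = λ₁ + atan2(By, cos φ₁ + Bx) = 147.94478°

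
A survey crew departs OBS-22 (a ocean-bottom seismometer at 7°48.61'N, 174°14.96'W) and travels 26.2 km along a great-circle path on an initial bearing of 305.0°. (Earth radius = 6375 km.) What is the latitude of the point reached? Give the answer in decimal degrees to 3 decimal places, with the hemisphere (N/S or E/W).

7.945°N

OBS-22: φ = +7.81017°, λ = -174.24933°
δ = d/R = 26.2/6375 = 0.004110 rad
φ₂ = arcsin(sin φ₁ cos δ + cos φ₁ sin δ cos θ)
   = arcsin(0.13589·0.99999 + 0.99072·0.00411·0.57358) = 7.94518°
λ₂ = λ₁ + atan2(sin θ sin δ cos φ₁, cos δ − sin φ₁ sin φ₂) = -174.44409°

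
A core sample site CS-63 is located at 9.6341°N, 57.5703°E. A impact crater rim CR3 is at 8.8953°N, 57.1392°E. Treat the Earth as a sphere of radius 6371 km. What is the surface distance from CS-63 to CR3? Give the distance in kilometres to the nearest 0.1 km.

Δφ = -0.7388°,  Δλ = -0.4311°
a = sin²(Δφ/2) + cos φ₁ cos φ₂ sin²(Δλ/2) = 0.000055
c = 2·arcsin(√a) = 0.014880 rad = 0.8526°
d = R·c = 6371 × 0.014880 = 94.8 km

94.8 km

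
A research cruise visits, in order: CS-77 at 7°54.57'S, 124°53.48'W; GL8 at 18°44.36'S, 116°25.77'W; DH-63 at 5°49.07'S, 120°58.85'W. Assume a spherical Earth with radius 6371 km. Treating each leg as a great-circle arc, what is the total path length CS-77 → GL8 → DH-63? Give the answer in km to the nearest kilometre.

CS-77: φ = -7.90950°, λ = -124.89133°
GL8: φ = -18.73933°, λ = -116.42950°
DH-63: φ = -5.81783°, λ = -120.98083°
CS-77→GL8: c = 0.237289 rad, d = 1511.77 km
GL8→DH-63: c = 0.238445 rad, d = 1519.13 km
Total = 1511.77 + 1519.13 = 3030.90 km

3031 km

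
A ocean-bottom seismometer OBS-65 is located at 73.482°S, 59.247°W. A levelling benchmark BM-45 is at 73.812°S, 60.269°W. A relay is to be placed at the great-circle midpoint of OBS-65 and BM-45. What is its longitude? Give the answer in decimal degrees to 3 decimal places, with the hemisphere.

59.753°W

Bx = cos φ₂ cos Δλ = 0.278746,  By = cos φ₂ sin Δλ = -0.004973
φₘ = atan2(sin φ₁ + sin φ₂, √((cos φ₁ + Bx)² + By²)) = -73.64762°
λₘ = λ₁ + atan2(By, cos φ₁ + Bx) = -59.75298°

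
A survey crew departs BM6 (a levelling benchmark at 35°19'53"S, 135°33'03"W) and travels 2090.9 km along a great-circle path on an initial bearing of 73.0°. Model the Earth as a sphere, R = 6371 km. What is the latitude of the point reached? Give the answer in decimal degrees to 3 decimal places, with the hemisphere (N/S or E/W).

BM6: φ = -35.33139°, λ = -135.55083°
δ = d/R = 2090.9/6371 = 0.328190 rad
φ₂ = arcsin(sin φ₁ cos δ + cos φ₁ sin δ cos θ)
   = arcsin(-0.57830·0.94663 + 0.81582·0.32233·0.29237) = -28.07038°
λ₂ = λ₁ + atan2(sin θ sin δ cos φ₁, cos δ − sin φ₁ sin φ₂) = -115.10396°

28.070°S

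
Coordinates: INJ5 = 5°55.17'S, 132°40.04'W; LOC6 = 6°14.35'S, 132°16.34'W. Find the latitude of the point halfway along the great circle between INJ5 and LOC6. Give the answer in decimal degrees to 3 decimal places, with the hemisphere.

INJ5: φ = -5.91950°, λ = -132.66733°
LOC6: φ = -6.23917°, λ = -132.27233°
Bx = cos φ₂ cos Δλ = 0.994053,  By = cos φ₂ sin Δλ = 0.006853
φₘ = atan2(sin φ₁ + sin φ₂, √((cos φ₁ + Bx)² + By²)) = -6.07937°
λₘ = λ₁ + atan2(By, cos φ₁ + Bx) = -132.46989°

6.079°S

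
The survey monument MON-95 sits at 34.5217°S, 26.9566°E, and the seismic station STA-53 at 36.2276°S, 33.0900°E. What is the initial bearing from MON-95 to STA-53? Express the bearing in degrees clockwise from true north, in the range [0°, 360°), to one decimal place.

110.6°

Δλ = 6.1334°
y = sin Δλ · cos φ₂ = 0.086188
x = cos φ₁ sin φ₂ − sin φ₁ cos φ₂ cos Δλ = -0.032386
θ = atan2(y, x) = 110.5942° → 110.5942° (mod 360°)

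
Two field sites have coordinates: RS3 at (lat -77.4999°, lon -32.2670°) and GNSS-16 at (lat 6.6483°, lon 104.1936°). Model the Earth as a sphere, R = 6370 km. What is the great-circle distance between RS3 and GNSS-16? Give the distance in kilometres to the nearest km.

11740 km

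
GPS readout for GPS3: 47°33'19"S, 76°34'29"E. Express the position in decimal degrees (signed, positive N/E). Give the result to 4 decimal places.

lat: 47.5553° S → -47.5553°
lon: 76.5747° E → +76.5747°

-47.5553°, +76.5747°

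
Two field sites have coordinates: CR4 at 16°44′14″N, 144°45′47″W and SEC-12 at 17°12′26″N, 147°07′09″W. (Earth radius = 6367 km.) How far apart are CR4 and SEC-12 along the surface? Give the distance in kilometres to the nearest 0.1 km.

255.8 km

CR4: φ = +16.73722°, λ = -144.76306°
SEC-12: φ = +17.20722°, λ = -147.11917°
Δφ = 0.4700°,  Δλ = -2.3561°
a = sin²(Δφ/2) + cos φ₁ cos φ₂ sin²(Δλ/2) = 0.000403
c = 2·arcsin(√a) = 0.040177 rad = 2.3020°
d = R·c = 6367 × 0.040177 = 255.8 km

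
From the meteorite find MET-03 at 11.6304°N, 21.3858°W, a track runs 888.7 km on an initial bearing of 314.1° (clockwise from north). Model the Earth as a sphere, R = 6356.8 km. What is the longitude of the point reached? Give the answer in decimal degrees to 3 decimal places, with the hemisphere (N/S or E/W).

27.397°W

δ = d/R = 888.7/6356.8 = 0.139803 rad
φ₂ = arcsin(sin φ₁ cos δ + cos φ₁ sin δ cos θ)
   = arcsin(0.20160·0.99024 + 0.97947·0.13935·0.69591) = 17.13438°
λ₂ = λ₁ + atan2(sin θ sin δ cos φ₁, cos δ − sin φ₁ sin φ₂) = -27.39668°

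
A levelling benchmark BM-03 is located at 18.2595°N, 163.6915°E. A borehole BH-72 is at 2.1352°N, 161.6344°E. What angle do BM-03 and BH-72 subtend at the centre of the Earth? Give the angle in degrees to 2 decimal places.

16.25°

Δφ = -16.1243°,  Δλ = -2.0571°
a = sin²(Δφ/2) + cos φ₁ cos φ₂ sin²(Δλ/2) = 0.019975
c = 2·arcsin(√a) = 0.283616 rad = 16.2500°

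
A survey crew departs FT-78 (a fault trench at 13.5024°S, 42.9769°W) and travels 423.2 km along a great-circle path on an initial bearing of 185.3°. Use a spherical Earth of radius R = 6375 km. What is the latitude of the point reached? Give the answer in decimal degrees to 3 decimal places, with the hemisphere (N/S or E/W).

17.289°S

δ = d/R = 423.2/6375 = 0.066384 rad
φ₂ = arcsin(sin φ₁ cos δ + cos φ₁ sin δ cos θ)
   = arcsin(-0.23349·0.99780 + 0.97236·0.06634·-0.99572) = -17.28939°
λ₂ = λ₁ + atan2(sin θ sin δ cos φ₁, cos δ − sin φ₁ sin φ₂) = -43.34459°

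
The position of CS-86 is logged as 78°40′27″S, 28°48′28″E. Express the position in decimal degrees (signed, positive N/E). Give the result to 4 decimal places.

-78.6742°, +28.8078°

lat: 78.6742° S → -78.6742°
lon: 28.8078° E → +28.8078°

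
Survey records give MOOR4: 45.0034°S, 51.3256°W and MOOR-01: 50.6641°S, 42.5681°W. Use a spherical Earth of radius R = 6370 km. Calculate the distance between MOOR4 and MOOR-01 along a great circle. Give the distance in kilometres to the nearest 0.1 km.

Δφ = -5.6607°,  Δλ = 8.7575°
a = sin²(Δφ/2) + cos φ₁ cos φ₂ sin²(Δλ/2) = 0.005051
c = 2·arcsin(√a) = 0.142258 rad = 8.1508°
d = R·c = 6370 × 0.142258 = 906.2 km

906.2 km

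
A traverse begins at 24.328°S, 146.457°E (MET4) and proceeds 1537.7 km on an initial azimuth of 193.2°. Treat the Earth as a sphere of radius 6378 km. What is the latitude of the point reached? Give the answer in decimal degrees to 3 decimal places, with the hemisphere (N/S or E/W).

δ = d/R = 1537.7/6378 = 0.241094 rad
φ₂ = arcsin(sin φ₁ cos δ + cos φ₁ sin δ cos θ)
   = arcsin(-0.41196·0.97108 + 0.91120·0.23877·-0.97358) = -37.72412°
λ₂ = λ₁ + atan2(sin θ sin δ cos φ₁, cos δ − sin φ₁ sin φ₂) = 142.50439°

37.724°S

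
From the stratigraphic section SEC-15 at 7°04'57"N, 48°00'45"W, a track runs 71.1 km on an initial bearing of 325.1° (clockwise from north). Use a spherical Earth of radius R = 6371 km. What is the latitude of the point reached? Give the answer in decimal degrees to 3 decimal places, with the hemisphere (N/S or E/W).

7.607°N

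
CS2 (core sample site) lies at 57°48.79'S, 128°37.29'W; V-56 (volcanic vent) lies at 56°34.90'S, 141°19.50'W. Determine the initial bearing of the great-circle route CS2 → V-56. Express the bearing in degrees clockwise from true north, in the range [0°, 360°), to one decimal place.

274.8°

CS2: φ = -57.81317°, λ = -128.62150°
V-56: φ = -56.58167°, λ = -141.32500°
Δλ = -12.7035°
y = sin Δλ · cos φ₂ = -0.121113
x = cos φ₁ sin φ₂ − sin φ₁ cos φ₂ cos Δλ = 0.010082
θ = atan2(y, x) = -85.2413° → 274.7587° (mod 360°)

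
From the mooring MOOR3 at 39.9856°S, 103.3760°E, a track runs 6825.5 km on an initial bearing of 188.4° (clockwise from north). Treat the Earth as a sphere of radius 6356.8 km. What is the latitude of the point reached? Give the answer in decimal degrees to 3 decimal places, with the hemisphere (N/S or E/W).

δ = d/R = 6825.5/6356.8 = 1.073732 rad
φ₂ = arcsin(sin φ₁ cos δ + cos φ₁ sin δ cos θ)
   = arcsin(-0.64260·0.47685 + 0.76621·0.87899·-0.98927) = -76.57612°
λ₂ = λ₁ + atan2(sin θ sin δ cos φ₁, cos δ − sin φ₁ sin φ₂) = -43.04377°

76.576°S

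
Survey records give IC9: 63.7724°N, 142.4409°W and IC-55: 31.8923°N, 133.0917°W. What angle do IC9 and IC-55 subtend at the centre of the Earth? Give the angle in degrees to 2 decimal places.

32.42°

Δφ = -31.8801°,  Δλ = 9.3492°
a = sin²(Δφ/2) + cos φ₁ cos φ₂ sin²(Δλ/2) = 0.077915
c = 2·arcsin(√a) = 0.565780 rad = 32.4168°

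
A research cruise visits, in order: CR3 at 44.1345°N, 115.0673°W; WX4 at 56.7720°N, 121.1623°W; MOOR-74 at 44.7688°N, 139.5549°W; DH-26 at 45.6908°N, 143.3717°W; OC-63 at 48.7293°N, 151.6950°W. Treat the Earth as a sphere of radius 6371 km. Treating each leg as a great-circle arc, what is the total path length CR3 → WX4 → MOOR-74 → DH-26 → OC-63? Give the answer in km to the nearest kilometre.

CR3→WX4: c = 0.230507 rad, d = 1468.56 km
WX4→MOOR-74: c = 0.289934 rad, d = 1847.17 km
MOOR-74→DH-26: c = 0.049592 rad, d = 315.95 km
DH-26→OC-63: c = 0.111943 rad, d = 713.19 km
Total = 1468.56 + 1847.17 + 315.95 + 713.19 = 4344.87 km

4345 km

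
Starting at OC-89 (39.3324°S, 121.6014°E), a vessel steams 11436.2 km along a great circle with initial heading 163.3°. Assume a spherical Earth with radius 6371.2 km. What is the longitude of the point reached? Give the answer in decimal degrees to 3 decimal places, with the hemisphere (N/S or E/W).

78.541°W

δ = d/R = 11436.2/6371.2 = 1.794984 rad
φ₂ = arcsin(sin φ₁ cos δ + cos φ₁ sin δ cos θ)
   = arcsin(-0.63382·-0.22231 + 0.77348·0.97498·-0.95782) = -35.54990°
λ₂ = λ₁ + atan2(sin θ sin δ cos φ₁, cos δ − sin φ₁ sin φ₂) = -78.54094°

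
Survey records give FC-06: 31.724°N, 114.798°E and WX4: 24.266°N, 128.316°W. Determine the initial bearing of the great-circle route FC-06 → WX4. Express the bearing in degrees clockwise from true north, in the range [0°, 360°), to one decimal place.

Δλ = 116.8860°
y = sin Δλ · cos φ₂ = 0.813106
x = cos φ₁ sin φ₂ − sin φ₁ cos φ₂ cos Δλ = 0.566349
θ = atan2(y, x) = 55.1418° → 55.1418° (mod 360°)

55.1°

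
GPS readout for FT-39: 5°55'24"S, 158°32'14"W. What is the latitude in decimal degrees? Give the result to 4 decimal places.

5.9233°S

5° + 55′/60 + 24″/3600 = 5 + 0.91667 + 0.00667 = 5.9233°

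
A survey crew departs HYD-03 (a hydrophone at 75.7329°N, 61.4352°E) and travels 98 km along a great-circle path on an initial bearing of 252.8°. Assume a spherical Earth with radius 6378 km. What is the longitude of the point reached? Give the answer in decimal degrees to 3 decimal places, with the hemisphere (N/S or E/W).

58.086°E

δ = d/R = 98/6378 = 0.015365 rad
φ₂ = arcsin(sin φ₁ cos δ + cos φ₁ sin δ cos θ)
   = arcsin(0.96916·0.99988 + 0.24644·0.01536·-0.29571) = 75.44875°
λ₂ = λ₁ + atan2(sin θ sin δ cos φ₁, cos δ − sin φ₁ sin φ₂) = 58.08612°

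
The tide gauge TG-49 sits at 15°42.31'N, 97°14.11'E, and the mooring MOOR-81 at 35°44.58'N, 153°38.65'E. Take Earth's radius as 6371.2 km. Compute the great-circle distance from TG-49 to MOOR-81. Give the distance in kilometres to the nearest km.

5984 km

TG-49: φ = +15.70517°, λ = +97.23517°
MOOR-81: φ = +35.74300°, λ = +153.64417°
Δφ = 20.0378°,  Δλ = 56.4090°
a = sin²(Δφ/2) + cos φ₁ cos φ₂ sin²(Δλ/2) = 0.204795
c = 2·arcsin(√a) = 0.939230 rad = 53.8139°
d = R·c = 6371.2 × 0.939230 = 5984.0 km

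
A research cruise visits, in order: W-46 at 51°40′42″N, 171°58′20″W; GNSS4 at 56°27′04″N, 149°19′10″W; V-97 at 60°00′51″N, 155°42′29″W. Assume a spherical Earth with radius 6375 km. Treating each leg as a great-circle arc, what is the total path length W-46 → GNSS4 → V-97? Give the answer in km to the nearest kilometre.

2108 km

W-46: φ = +51.67833°, λ = -171.97222°
GNSS4: φ = +56.45111°, λ = -149.31944°
V-97: φ = +60.01417°, λ = -155.70806°
W-46→GNSS4: c = 0.245168 rad, d = 1562.95 km
GNSS4→V-97: c = 0.085445 rad, d = 544.71 km
Total = 1562.95 + 544.71 = 2107.66 km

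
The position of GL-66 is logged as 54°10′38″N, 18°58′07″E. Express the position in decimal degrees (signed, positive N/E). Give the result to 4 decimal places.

+54.1772°, +18.9686°

lat: 54.1772° N → +54.1772°
lon: 18.9686° E → +18.9686°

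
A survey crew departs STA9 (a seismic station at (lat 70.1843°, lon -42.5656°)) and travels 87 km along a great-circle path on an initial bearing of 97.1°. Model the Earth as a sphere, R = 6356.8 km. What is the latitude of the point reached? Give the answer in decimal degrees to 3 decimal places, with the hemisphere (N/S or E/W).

δ = d/R = 87/6356.8 = 0.013686 rad
φ₂ = arcsin(sin φ₁ cos δ + cos φ₁ sin δ cos θ)
   = arcsin(0.94079·0.99991 + 0.33900·0.01369·-0.12360) = 70.07279°
λ₂ = λ₁ + atan2(sin θ sin δ cos φ₁, cos δ − sin φ₁ sin φ₂) = -40.28195°

70.073°N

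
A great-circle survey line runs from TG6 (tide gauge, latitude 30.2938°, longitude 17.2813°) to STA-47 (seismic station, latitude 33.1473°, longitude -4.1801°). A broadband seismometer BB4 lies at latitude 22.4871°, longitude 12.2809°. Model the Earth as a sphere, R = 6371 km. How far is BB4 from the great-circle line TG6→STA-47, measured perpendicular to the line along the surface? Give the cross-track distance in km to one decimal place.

958.8 km

δ₁₃ = central angle TG6→BB4 = 0.157033 rad  (haversine)
θ₁₃ = bearing TG6→BB4 = 210.995°,  θ₁₂ = bearing TG6→STA-47 = 284.472°
dₓₜ = R·arcsin(sin δ₁₃ · sin(θ₁₃ − θ₁₂)) = 6371·arcsin(0.15639·sin(-73.477°)) = -958.823 km
|dₓₜ| = 958.823 km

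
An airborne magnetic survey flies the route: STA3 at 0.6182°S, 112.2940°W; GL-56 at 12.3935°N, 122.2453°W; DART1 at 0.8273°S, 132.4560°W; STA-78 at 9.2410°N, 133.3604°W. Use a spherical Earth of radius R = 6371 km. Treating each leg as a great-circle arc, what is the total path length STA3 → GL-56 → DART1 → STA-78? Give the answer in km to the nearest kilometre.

4793 km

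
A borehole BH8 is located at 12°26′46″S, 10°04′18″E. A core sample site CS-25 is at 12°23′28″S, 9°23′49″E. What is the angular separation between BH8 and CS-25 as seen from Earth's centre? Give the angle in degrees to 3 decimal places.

0.661°

BH8: φ = -12.44611°, λ = +10.07167°
CS-25: φ = -12.39111°, λ = +9.39694°
Δφ = 0.0550°,  Δλ = -0.6747°
a = sin²(Δφ/2) + cos φ₁ cos φ₂ sin²(Δλ/2) = 0.000033
c = 2·arcsin(√a) = 0.011541 rad = 0.6612°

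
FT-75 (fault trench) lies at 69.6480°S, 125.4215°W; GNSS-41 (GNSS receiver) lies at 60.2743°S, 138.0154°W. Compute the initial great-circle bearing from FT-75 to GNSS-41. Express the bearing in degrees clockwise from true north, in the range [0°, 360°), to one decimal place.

324.5°

Δλ = -12.5939°
y = sin Δλ · cos φ₂ = -0.108114
x = cos φ₁ sin φ₂ − sin φ₁ cos φ₂ cos Δλ = 0.151688
θ = atan2(y, x) = -35.4791° → 324.5209° (mod 360°)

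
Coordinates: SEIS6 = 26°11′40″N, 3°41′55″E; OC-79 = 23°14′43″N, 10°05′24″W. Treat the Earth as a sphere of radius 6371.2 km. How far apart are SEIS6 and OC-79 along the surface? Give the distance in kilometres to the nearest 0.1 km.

SEIS6: φ = +26.19444°, λ = +3.69861°
OC-79: φ = +23.24528°, λ = -10.09000°
Δφ = -2.9492°,  Δλ = -13.7886°
a = sin²(Δφ/2) + cos φ₁ cos φ₂ sin²(Δλ/2) = 0.012542
c = 2·arcsin(√a) = 0.224453 rad = 12.8602°
d = R·c = 6371.2 × 0.224453 = 1430.0 km

1430.0 km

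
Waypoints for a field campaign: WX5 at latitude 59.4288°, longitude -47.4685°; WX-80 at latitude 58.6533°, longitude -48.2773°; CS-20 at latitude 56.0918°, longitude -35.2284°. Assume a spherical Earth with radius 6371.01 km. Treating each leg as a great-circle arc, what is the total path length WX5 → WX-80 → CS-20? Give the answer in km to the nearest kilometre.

WX5→WX-80: c = 0.015360 rad, d = 97.86 km
WX-80→CS-20: c = 0.130423 rad, d = 830.93 km
Total = 97.86 + 830.93 = 928.78 km

929 km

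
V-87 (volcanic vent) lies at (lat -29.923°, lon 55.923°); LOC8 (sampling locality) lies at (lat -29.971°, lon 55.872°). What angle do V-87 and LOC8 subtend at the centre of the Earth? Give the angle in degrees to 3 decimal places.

0.065°

Δφ = -0.0480°,  Δλ = -0.0510°
a = sin²(Δφ/2) + cos φ₁ cos φ₂ sin²(Δλ/2) = 0.000000
c = 2·arcsin(√a) = 0.001139 rad = 0.0652°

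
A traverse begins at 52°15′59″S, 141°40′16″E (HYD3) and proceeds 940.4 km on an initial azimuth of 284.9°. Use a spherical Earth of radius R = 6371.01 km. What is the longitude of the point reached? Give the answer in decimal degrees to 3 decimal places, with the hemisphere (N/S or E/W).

129.060°E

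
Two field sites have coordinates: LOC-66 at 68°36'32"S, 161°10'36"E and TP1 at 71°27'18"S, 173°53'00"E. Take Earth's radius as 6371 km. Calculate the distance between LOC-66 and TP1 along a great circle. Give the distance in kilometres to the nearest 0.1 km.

LOC-66: φ = -68.60889°, λ = +161.17667°
TP1: φ = -71.45500°, λ = +173.88333°
Δφ = -2.8461°,  Δλ = 12.7067°
a = sin²(Δφ/2) + cos φ₁ cos φ₂ sin²(Δλ/2) = 0.002037
c = 2·arcsin(√a) = 0.090303 rad = 5.1740°
d = R·c = 6371 × 0.090303 = 575.3 km

575.3 km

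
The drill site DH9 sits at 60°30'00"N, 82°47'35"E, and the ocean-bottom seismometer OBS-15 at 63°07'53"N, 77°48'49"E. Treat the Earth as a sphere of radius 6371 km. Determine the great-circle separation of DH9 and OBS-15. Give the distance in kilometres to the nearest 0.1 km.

DH9: φ = +60.50000°, λ = +82.79306°
OBS-15: φ = +63.13139°, λ = +77.81361°
Δφ = 2.6314°,  Δλ = -4.9794°
a = sin²(Δφ/2) + cos φ₁ cos φ₂ sin²(Δλ/2) = 0.000947
c = 2·arcsin(√a) = 0.061562 rad = 3.5273°
d = R·c = 6371 × 0.061562 = 392.2 km

392.2 km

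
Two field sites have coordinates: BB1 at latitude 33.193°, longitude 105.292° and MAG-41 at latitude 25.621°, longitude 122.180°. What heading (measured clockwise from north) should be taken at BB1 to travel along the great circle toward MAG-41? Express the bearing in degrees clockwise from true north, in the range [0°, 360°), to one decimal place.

112.9°

Δλ = 16.8880°
y = sin Δλ · cos φ₂ = 0.261938
x = cos φ₁ sin φ₂ − sin φ₁ cos φ₂ cos Δλ = -0.110484
θ = atan2(y, x) = 112.8697° → 112.8697° (mod 360°)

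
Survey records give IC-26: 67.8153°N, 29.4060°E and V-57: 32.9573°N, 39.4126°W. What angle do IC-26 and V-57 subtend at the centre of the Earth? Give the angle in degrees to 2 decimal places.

51.81°

Δφ = -34.8580°,  Δλ = -68.8186°
a = sin²(Δφ/2) + cos φ₁ cos φ₂ sin²(Δλ/2) = 0.190891
c = 2·arcsin(√a) = 0.904322 rad = 51.8138°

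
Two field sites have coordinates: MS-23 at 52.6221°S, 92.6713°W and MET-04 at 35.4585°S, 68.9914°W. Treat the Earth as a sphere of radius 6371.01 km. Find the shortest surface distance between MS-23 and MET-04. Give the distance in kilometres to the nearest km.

Δφ = 17.1636°,  Δλ = 23.6799°
a = sin²(Δφ/2) + cos φ₁ cos φ₂ sin²(Δλ/2) = 0.043084
c = 2·arcsin(√a) = 0.418173 rad = 23.9595°
d = R·c = 6371.01 × 0.418173 = 2664.2 km

2664 km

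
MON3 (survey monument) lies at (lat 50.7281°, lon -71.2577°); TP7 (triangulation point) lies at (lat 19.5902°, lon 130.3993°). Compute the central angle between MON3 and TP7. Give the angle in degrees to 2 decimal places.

107.14°

Δφ = -31.1379°,  Δλ = -158.3430°
a = sin²(Δφ/2) + cos φ₁ cos φ₂ sin²(Δλ/2) = 0.647349
c = 2·arcsin(√a) = 1.869935 rad = 107.1394°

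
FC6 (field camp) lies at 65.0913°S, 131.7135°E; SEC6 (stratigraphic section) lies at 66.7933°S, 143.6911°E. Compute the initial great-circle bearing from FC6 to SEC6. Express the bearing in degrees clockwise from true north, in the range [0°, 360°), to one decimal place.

Δλ = 11.9776°
y = sin Δλ · cos φ₂ = 0.081777
x = cos φ₁ sin φ₂ − sin φ₁ cos φ₂ cos Δλ = -0.037482
θ = atan2(y, x) = 114.6242° → 114.6242° (mod 360°)

114.6°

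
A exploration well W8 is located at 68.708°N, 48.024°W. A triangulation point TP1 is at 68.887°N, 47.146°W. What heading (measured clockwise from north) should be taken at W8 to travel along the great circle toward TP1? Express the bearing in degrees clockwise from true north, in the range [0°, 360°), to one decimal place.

Δλ = 0.8780°
y = sin Δλ · cos φ₂ = 0.005520
x = cos φ₁ sin φ₂ − sin φ₁ cos φ₂ cos Δλ = 0.003164
θ = atan2(y, x) = 60.1810° → 60.1810° (mod 360°)

60.2°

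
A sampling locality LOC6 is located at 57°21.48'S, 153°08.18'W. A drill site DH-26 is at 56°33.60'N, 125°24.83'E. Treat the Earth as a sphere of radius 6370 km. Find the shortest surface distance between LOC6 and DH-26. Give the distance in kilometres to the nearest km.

LOC6: φ = -57.35800°, λ = -153.13633°
DH-26: φ = +56.56000°, λ = +125.41383°
Δφ = 113.9180°,  Δλ = -81.4498°
a = sin²(Δφ/2) + cos φ₁ cos φ₂ sin²(Δλ/2) = 0.829237
c = 2·arcsin(√a) = 2.289586 rad = 131.1836°
d = R·c = 6370 × 2.289586 = 14584.7 km

14585 km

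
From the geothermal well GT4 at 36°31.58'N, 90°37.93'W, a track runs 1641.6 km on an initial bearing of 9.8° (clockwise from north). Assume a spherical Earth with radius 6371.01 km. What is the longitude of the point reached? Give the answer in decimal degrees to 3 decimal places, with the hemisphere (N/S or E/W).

86.679°W

GT4: φ = +36.52633°, λ = -90.63217°
δ = d/R = 1641.6/6371.01 = 0.257667 rad
φ₂ = arcsin(sin φ₁ cos δ + cos φ₁ sin δ cos θ)
   = arcsin(0.59519·0.96699 + 0.80358·0.25483·0.98541) = 51.01663°
λ₂ = λ₁ + atan2(sin θ sin δ cos φ₁, cos δ − sin φ₁ sin φ₂) = -86.67870°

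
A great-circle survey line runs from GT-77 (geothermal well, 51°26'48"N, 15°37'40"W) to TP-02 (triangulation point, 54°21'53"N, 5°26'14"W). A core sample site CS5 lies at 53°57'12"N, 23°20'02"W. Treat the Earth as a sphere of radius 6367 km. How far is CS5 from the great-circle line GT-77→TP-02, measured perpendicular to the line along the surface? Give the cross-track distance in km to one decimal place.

512.9 km

GT-77: φ = +51.44667°, λ = -15.62778°
TP-02: φ = +54.36472°, λ = -5.43722°
CS5: φ = +53.95333°, λ = -23.33389°
δ₁₃ = central angle GT-77→CS5 = 0.092434 rad  (haversine)
θ₁₃ = bearing GT-77→CS5 = 301.256°,  θ₁₂ = bearing GT-77→TP-02 = 60.594°
dₓₜ = R·arcsin(sin δ₁₃ · sin(θ₁₃ − θ₁₂)) = 6367·arcsin(0.09230·sin(240.661°)) = -512.864 km
|dₓₜ| = 512.864 km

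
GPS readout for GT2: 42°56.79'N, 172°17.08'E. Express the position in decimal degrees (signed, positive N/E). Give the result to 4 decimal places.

+42.9465°, +172.2847°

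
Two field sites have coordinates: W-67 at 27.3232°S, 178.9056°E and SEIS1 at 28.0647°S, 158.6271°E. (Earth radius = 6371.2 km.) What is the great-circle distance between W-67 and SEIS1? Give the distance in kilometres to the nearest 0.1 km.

1996.0 km

Δφ = -0.7415°,  Δλ = -20.2785°
a = sin²(Δφ/2) + cos φ₁ cos φ₂ sin²(Δλ/2) = 0.024337
c = 2·arcsin(√a) = 0.313288 rad = 17.9501°
d = R·c = 6371.2 × 0.313288 = 1996.0 km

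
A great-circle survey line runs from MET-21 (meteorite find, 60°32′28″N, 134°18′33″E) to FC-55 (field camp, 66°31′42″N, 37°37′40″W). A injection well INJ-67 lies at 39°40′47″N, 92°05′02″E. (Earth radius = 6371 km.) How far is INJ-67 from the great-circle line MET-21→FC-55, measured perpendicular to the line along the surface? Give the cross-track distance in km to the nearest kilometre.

MET-21: φ = +60.54111°, λ = +134.30917°
FC-55: φ = +66.52833°, λ = -37.62778°
INJ-67: φ = +39.67972°, λ = +92.08389°
δ₁₃ = central angle MET-21→INJ-67 = 0.580430 rad  (haversine)
θ₁₃ = bearing MET-21→INJ-67 = 250.593°,  θ₁₂ = bearing MET-21→FC-55 = 355.978°
dₓₜ = R·arcsin(sin δ₁₃ · sin(θ₁₃ − θ₁₂)) = 6371·arcsin(0.54838·sin(-105.385°)) = -3549.325 km
|dₓₜ| = 3549.325 km

3549 km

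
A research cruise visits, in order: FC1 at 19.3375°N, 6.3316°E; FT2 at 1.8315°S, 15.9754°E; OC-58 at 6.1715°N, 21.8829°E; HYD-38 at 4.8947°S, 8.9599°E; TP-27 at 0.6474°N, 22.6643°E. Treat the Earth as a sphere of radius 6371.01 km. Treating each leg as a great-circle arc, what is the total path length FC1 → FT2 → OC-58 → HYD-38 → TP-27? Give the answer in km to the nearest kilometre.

FC1→FT2: c = 0.404773 rad, d = 2578.82 km
FT2→OC-58: c = 0.173517 rad, d = 1105.48 km
OC-58→HYD-38: c = 0.296667 rad, d = 1890.07 km
HYD-38→TP-27: c = 0.257765 rad, d = 1642.23 km
Total = 2578.82 + 1105.48 + 1890.07 + 1642.23 = 7216.59 km

7217 km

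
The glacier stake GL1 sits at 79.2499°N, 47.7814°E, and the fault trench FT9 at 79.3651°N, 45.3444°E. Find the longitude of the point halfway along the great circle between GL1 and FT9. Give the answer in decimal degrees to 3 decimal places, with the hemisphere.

Bx = cos φ₂ cos Δλ = 0.184383,  By = cos φ₂ sin Δλ = -0.007847
φₘ = atan2(sin φ₁ + sin φ₂, √((cos φ₁ + Bx)² + By²)) = 79.30986°
λₘ = λ₁ + atan2(By, cos φ₁ + Bx) = 46.56939°

46.569°E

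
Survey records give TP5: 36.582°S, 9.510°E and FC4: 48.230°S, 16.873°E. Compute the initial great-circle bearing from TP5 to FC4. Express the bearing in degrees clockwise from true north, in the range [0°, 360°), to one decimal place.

Δλ = 7.3630°
y = sin Δλ · cos φ₂ = 0.085370
x = cos φ₁ sin φ₂ − sin φ₁ cos φ₂ cos Δλ = -0.205172
θ = atan2(y, x) = 157.4084° → 157.4084° (mod 360°)

157.4°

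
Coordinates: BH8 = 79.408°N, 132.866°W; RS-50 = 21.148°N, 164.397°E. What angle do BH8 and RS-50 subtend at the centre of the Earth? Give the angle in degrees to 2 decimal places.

64.33°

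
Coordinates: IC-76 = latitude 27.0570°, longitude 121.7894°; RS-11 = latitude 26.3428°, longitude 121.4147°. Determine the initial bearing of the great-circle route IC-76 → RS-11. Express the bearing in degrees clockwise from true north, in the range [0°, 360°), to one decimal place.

Δλ = -0.3747°
y = sin Δλ · cos φ₂ = -0.005861
x = cos φ₁ sin φ₂ − sin φ₁ cos φ₂ cos Δλ = -0.012456
θ = atan2(y, x) = -154.8030° → 205.1970° (mod 360°)

205.2°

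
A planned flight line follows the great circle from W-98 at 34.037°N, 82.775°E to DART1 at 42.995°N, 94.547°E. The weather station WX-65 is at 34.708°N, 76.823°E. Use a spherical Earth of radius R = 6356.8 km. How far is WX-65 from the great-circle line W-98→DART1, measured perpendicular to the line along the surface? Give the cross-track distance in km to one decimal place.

462.2 km

δ₁₃ = central angle W-98→WX-65 = 0.086525 rad  (haversine)
θ₁₃ = bearing W-98→WX-65 = 279.452°,  θ₁₂ = bearing W-98→DART1 = 42.243°
dₓₜ = R·arcsin(sin δ₁₃ · sin(θ₁₃ − θ₁₂)) = 6356.8·arcsin(0.08642·sin(237.209°)) = -462.210 km
|dₓₜ| = 462.210 km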